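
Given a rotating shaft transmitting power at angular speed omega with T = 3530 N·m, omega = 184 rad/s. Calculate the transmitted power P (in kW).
Model: a rotating shaft transmitting power at angular speed omega, so P = T·omega.
Substitute:
  P = 3530 × 184
  P = 649500 W
Convert: P = 649500 W = 649.5 kW
Final answer: P = 649.5 kW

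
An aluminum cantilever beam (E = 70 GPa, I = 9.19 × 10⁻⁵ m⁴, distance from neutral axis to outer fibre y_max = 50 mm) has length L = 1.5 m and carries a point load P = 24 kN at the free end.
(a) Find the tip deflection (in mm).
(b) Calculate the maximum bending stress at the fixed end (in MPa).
(a) Tip deflection of a cantilever with an end point load: δ = P·L^3 / (3·E·I). Convert P = 24 kN = 24000 N, E = 70 GPa = 7 × 10¹⁰ Pa.
  δ = (24000 × 1.5^3) / (3 × (7 × 10¹⁰) × (9.19 × 10⁻⁵)) = 0.004197 m = 4.197 mm
(b) Maximum bending moment at the fixed end: M = P·L = 24000 × 1.5 = 36000 N·m. Convert y_max = 50 mm = 0.05 m.
  σ = M·y_max / I = (36000 × 0.05) / (9.19 × 10⁻⁵) = 1.959 × 10⁷ Pa = 19.59 MPa
Final answer: (a) δ = 4.197 mm, (b) σ = 19.59 MPa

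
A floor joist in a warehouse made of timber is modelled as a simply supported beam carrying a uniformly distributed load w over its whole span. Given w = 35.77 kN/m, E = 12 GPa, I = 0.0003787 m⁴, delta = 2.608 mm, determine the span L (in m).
Model: a simply supported beam carrying a uniformly distributed load w over its whole span, so delta = (5·w·L^4) / (384·E·I).
Solve for L: L = ((384·delta·E·I) / (5·w))^(1/4).
Convert to SI units:
  w = 35.77 kN/m = 35770 N/m
  E = 12 GPa = 1.2 × 10¹⁰ Pa
  delta = 2.608 mm = 0.002608 m
Substitute:
  L = ((384 × 0.002608 × (1.2 × 10¹⁰) × 0.0003787) / (5 × 35770))^(1/4)
  L = 2.246 m
Final answer: L = 2.246 m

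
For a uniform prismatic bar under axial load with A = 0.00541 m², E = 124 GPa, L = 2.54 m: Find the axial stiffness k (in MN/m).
Model: a uniform prismatic bar under axial load, so k = (A·E) / L.
Convert to SI units:
  E = 124 GPa = 1.24 × 10¹¹ Pa
Substitute:
  k = (0.00541 × (1.24 × 10¹¹)) / 2.54
  k = 2.641 × 10⁸ N/m
Convert: k = 2.641 × 10⁸ N/m = 264.1 MN/m
Final answer: k = 264.1 MN/m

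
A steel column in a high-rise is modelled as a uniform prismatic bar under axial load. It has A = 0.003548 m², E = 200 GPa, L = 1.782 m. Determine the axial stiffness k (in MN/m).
Model: a uniform prismatic bar under axial load, so k = (A·E) / L.
Convert to SI units:
  E = 200 GPa = 2 × 10¹¹ Pa
Substitute:
  k = (0.003548 × (2 × 10¹¹)) / 1.782
  k = 3.982 × 10⁸ N/m
Convert: k = 3.982 × 10⁸ N/m = 398.2 MN/m
Final answer: k = 398.2 MN/m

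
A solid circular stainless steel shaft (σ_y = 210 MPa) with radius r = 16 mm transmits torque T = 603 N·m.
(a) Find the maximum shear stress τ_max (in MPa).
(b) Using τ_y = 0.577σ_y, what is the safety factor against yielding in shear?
(a) For a solid circular shaft, τ_max = T·r/J with J = π·r^4/2, i.e. τ_max = 2·T / (π·r^3). Convert r = 16 mm = 0.016 m.
  τ_max = (2 × 603) / (π × 0.016^3) = 9.372 × 10⁷ Pa = 93.72 MPa
(b) τ_y = 0.577 × 210 = 121.17 MPa
  SF = τ_y/τ_max = 121.17 / 93.72 = 1.293
Final answer: (a) τ_max = 93.72 MPa, (b) SF = 1.293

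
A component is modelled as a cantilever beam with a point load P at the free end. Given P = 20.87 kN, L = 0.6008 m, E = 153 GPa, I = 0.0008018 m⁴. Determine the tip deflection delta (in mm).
Model: a cantilever beam with a point load P at the free end, so delta = (P·L^3) / (3·E·I).
Convert to SI units:
  P = 20.87 kN = 20870 N
  E = 153 GPa = 1.53 × 10¹¹ Pa
Substitute:
  delta = (20870 × 0.6008^3) / (3 × (1.53 × 10¹¹) × 0.0008018)
  delta = 1.23 × 10⁻⁵ m
Convert: delta = 1.23 × 10⁻⁵ m = 0.0123 mm
Final answer: delta = 0.0123 mm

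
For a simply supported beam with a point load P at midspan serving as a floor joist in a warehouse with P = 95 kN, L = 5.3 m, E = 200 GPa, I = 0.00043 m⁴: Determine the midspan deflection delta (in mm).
Model: a simply supported beam with a point load P at midspan, so delta = (P·L^3) / (48·E·I).
Convert to SI units:
  P = 95 kN = 95000 N
  E = 200 GPa = 2 × 10¹¹ Pa
Substitute:
  delta = (95000 × 5.3^3) / (48 × (2 × 10¹¹) × 0.00043)
  delta = 0.003426 m
Convert: delta = 0.003426 m = 3.426 mm
Final answer: delta = 3.426 mm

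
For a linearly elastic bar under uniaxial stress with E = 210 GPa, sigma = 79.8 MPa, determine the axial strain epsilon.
Model: a linearly elastic bar under uniaxial stress, so sigma = E·epsilon.
Solve for epsilon: epsilon = sigma / E.
Convert to SI units:
  E = 210 GPa = 2.1 × 10¹¹ Pa
  sigma = 79.8 MPa = 7.98 × 10⁷ Pa
Substitute:
  epsilon = (7.98 × 10⁷) / (2.1 × 10¹¹)
  epsilon = 0.00038
Final answer: epsilon = 0.00038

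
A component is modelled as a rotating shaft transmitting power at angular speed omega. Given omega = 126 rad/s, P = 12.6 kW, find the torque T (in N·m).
Model: a rotating shaft transmitting power at angular speed omega, so P = T·omega.
Solve for T: T = P / omega.
Convert to SI units:
  P = 12.6 kW = 12600 W
Substitute:
  T = 12600 / 126
  T = 100 N·m
Final answer: T = 100 N·m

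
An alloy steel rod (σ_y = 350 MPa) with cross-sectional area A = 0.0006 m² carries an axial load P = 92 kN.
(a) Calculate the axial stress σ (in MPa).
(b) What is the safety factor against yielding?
(a) Axial stress σ = P/A. Convert P = 92 kN = 92000 N.
  σ = 92000 / 0.0006 = 1.533 × 10⁸ Pa = 153.3 MPa
(b) Safety factor SF = σ_y/σ = 350 / 153.3 = 2.283
Final answer: (a) σ = 153.3 MPa, (b) SF = 2.283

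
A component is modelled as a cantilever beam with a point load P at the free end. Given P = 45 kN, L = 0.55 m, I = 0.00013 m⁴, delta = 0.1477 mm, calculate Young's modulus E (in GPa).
Model: a cantilever beam with a point load P at the free end, so delta = (P·L^3) / (3·E·I).
Solve for E: E = (P·L^3) / (3·delta·I).
Convert to SI units:
  P = 45 kN = 45000 N
  delta = 0.1477 mm = 0.0001477 m
Substitute:
  E = (45000 × 0.55^3) / (3 × 0.0001477 × 0.00013)
  E = 1.3 × 10¹¹ Pa
Convert: E = 1.3 × 10¹¹ Pa = 130 GPa
Final answer: E = 130 GPa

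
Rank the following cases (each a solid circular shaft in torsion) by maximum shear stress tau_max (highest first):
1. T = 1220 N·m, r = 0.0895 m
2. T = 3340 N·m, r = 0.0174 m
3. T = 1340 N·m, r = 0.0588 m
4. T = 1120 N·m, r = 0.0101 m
Model: a solid circular shaft in torsion, so tau_max = (2·T) / (π·r^3) (SI units).
  Case 1: tau_max = (2 × 1220) / (π × 0.0895^3) = 1.083 × 10⁶ Pa = 1.083 MPa
  Case 2: tau_max = (2 × 3340) / (π × 0.0174^3) = 4.036 × 10⁸ Pa = 403.6 MPa
  Case 3: tau_max = (2 × 1340) / (π × 0.0588^3) = 4.196 × 10⁶ Pa = 4.196 MPa
  Case 4: tau_max = (2 × 1120) / (π × 0.0101^3) = 6.92 × 10⁸ Pa = 692 MPa
Ordering: 692 MPa (case 4) > 403.6 MPa (case 2) > 4.196 MPa (case 3) > 1.083 MPa (case 1)
Final answer: 4, 2, 3, 1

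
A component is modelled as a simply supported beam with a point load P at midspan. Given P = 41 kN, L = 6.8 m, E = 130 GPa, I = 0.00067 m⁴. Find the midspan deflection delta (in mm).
Model: a simply supported beam with a point load P at midspan, so delta = (P·L^3) / (48·E·I).
Convert to SI units:
  P = 41 kN = 41000 N
  E = 130 GPa = 1.3 × 10¹¹ Pa
Substitute:
  delta = (41000 × 6.8^3) / (48 × (1.3 × 10¹¹) × 0.00067)
  delta = 0.003084 m
Convert: delta = 0.003084 m = 3.084 mm
Final answer: delta = 3.084 mm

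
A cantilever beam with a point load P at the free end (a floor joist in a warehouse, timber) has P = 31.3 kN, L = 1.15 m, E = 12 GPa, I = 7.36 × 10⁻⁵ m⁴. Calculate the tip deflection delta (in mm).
Model: a cantilever beam with a point load P at the free end, so delta = (P·L^3) / (3·E·I).
Convert to SI units:
  P = 31.3 kN = 31300 N
  E = 12 GPa = 1.2 × 10¹⁰ Pa
Substitute:
  delta = (31300 × 1.15^3) / (3 × (1.2 × 10¹⁰) × (7.36 × 10⁻⁵))
  delta = 0.01797 m
Convert: delta = 0.01797 m = 17.97 mm
Final answer: delta = 17.97 mm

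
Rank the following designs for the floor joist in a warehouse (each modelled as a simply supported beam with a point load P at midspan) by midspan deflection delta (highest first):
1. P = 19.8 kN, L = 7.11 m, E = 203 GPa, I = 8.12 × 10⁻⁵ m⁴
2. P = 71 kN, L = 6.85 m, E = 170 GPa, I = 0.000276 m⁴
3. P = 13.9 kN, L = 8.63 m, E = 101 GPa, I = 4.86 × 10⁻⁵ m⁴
Model: a simply supported beam with a point load P at midspan, so delta = (P·L^3) / (48·E·I) (SI units).
  Case 1: delta = (19800 × 7.11^3) / (48 × (2.03 × 10¹¹) × (8.12 × 10⁻⁵)) = 0.008995 m = 8.995 mm
  Case 2: delta = (71000 × 6.85^3) / (48 × (1.7 × 10¹¹) × 0.000276) = 0.01013 m = 10.13 mm
  Case 3: delta = (13900 × 8.63^3) / (48 × (1.01 × 10¹¹) × (4.86 × 10⁻⁵)) = 0.03792 m = 37.92 mm
Ordering: 37.92 mm (case 3) > 10.13 mm (case 2) > 8.995 mm (case 1)
Final answer: 3, 2, 1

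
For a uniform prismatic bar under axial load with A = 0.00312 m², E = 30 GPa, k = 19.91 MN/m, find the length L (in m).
Model: a uniform prismatic bar under axial load, so k = (A·E) / L.
Solve for L: L = (A·E) / k.
Convert to SI units:
  E = 30 GPa = 3 × 10¹⁰ Pa
  k = 19.91 MN/m = 1.991 × 10⁷ N/m
Substitute:
  L = (0.00312 × (3 × 10¹⁰)) / (1.991 × 10⁷)
  L = 4.701 m
Final answer: L = 4.701 m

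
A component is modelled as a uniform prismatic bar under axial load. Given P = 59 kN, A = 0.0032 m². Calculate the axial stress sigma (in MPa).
Model: a uniform prismatic bar under axial load, so sigma = P / A.
Convert to SI units:
  P = 59 kN = 59000 N
Substitute:
  sigma = 59000 / 0.0032
  sigma = 1.844 × 10⁷ Pa
Convert: sigma = 1.844 × 10⁷ Pa = 18.44 MPa
Final answer: sigma = 18.44 MPa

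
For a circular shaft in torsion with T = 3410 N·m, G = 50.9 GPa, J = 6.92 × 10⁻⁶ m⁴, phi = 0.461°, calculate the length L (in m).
Model: a circular shaft in torsion, so phi = (T·L) / (G·J).
Solve for L: L = (phi·G·J) / T.
Convert to SI units:
  G = 50.9 GPa = 5.09 × 10¹⁰ Pa
  phi = 0.461° = 0.008046 rad
Substitute:
  L = (0.008046 × (5.09 × 10¹⁰) × (6.92 × 10⁻⁶)) / 3410
  L = 0.8311 m
Final answer: L = 0.8311 m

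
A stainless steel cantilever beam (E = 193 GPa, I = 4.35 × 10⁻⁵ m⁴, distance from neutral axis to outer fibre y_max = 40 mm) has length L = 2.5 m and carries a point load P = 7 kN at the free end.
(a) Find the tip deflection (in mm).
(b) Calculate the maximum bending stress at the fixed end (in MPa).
(a) Tip deflection of a cantilever with an end point load: δ = P·L^3 / (3·E·I). Convert P = 7 kN = 7000 N, E = 193 GPa = 1.93 × 10¹¹ Pa.
  δ = (7000 × 2.5^3) / (3 × (1.93 × 10¹¹) × (4.35 × 10⁻⁵)) = 0.004343 m = 4.343 mm
(b) Maximum bending moment at the fixed end: M = P·L = 7000 × 2.5 = 17500 N·m. Convert y_max = 40 mm = 0.04 m.
  σ = M·y_max / I = (17500 × 0.04) / (4.35 × 10⁻⁵) = 1.609 × 10⁷ Pa = 16.09 MPa
Final answer: (a) δ = 4.343 mm, (b) σ = 16.09 MPa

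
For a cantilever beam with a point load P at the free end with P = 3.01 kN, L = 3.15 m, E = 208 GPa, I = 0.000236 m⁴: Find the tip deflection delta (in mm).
Model: a cantilever beam with a point load P at the free end, so delta = (P·L^3) / (3·E·I).
Convert to SI units:
  P = 3.01 kN = 3010 N
  E = 208 GPa = 2.08 × 10¹¹ Pa
Substitute:
  delta = (3010 × 3.15^3) / (3 × (2.08 × 10¹¹) × 0.000236)
  delta = 0.0006389 m
Convert: delta = 0.0006389 m = 0.6389 mm
Final answer: delta = 0.6389 mm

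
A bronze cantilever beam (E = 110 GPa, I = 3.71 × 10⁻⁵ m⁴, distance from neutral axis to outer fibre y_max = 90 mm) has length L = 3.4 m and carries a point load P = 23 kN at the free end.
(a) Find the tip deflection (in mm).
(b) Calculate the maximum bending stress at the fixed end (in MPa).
(a) Tip deflection of a cantilever with an end point load: δ = P·L^3 / (3·E·I). Convert P = 23 kN = 23000 N, E = 110 GPa = 1.1 × 10¹¹ Pa.
  δ = (23000 × 3.4^3) / (3 × (1.1 × 10¹¹) × (3.71 × 10⁻⁵)) = 0.07384 m = 73.84 mm
(b) Maximum bending moment at the fixed end: M = P·L = 23000 × 3.4 = 78200 N·m. Convert y_max = 90 mm = 0.09 m.
  σ = M·y_max / I = (78200 × 0.09) / (3.71 × 10⁻⁵) = 1.897 × 10⁸ Pa = 189.7 MPa
Final answer: (a) δ = 73.84 mm, (b) σ = 189.7 MPa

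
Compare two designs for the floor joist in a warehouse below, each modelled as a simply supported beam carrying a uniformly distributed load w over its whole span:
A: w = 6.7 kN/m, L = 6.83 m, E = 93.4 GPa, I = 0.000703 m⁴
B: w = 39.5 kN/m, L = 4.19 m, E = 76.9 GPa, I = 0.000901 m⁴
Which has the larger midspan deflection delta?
Model: a simply supported beam carrying a uniformly distributed load w over its whole span, so delta = (5·w·L^4) / (384·E·I) (SI units).
  A: delta = (5 × 6700 × 6.83^4) / (384 × (9.34 × 10¹⁰) × 0.000703) = 0.002891 m = 2.891 mm
  B: delta = (5 × 39500 × 4.19^4) / (384 × (7.69 × 10¹⁰) × 0.000901) = 0.002288 m = 2.288 mm
2.891 mm > 2.288 mm, so A is larger.
Final answer: A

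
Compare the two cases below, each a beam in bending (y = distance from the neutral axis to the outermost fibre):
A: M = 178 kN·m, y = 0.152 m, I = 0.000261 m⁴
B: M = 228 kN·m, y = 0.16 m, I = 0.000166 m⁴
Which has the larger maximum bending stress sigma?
Model: a beam in bending (y = distance from the neutral axis to the outermost fibre), so sigma = (M·y) / I (SI units).
  A: sigma = (178000 × 0.152) / 0.000261 = 1.037 × 10⁸ Pa = 103.7 MPa
  B: sigma = (228000 × 0.16) / 0.000166 = 2.198 × 10⁸ Pa = 219.8 MPa
219.8 MPa > 103.7 MPa, so B is larger.
Final answer: B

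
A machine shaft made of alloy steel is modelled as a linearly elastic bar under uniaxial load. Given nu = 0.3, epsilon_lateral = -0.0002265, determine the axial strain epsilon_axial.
Model: a linearly elastic bar under uniaxial load, so epsilon_lateral = -nu·epsilon_axial.
Solve for epsilon_axial: epsilon_axial = -epsilon_lateral / nu.
Substitute:
  epsilon_axial = -(-0.0002265) / 0.3
  epsilon_axial = 0.000755
Final answer: epsilon_axial = 0.000755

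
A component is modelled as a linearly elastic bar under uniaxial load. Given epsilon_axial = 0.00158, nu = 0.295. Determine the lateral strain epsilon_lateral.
Model: a linearly elastic bar under uniaxial load, so epsilon_lateral = -nu·epsilon_axial.
Substitute:
  epsilon_lateral = -(0.295 × 0.00158)
  epsilon_lateral = -0.0004661
Final answer: epsilon_lateral = -0.0004661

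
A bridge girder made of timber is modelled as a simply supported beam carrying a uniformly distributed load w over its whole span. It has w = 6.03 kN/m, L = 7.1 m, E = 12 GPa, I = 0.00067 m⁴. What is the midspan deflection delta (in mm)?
Model: a simply supported beam carrying a uniformly distributed load w over its whole span, so delta = (5·w·L^4) / (384·E·I).
Convert to SI units:
  w = 6.03 kN/m = 6030 N/m
  E = 12 GPa = 1.2 × 10¹⁰ Pa
Substitute:
  delta = (5 × 6030 × 7.1^4) / (384 × (1.2 × 10¹⁰) × 0.00067)
  delta = 0.02482 m
Convert: delta = 0.02482 m = 24.82 mm
Final answer: delta = 24.82 mm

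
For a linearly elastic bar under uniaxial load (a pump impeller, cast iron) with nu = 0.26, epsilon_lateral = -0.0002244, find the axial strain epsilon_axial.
Model: a linearly elastic bar under uniaxial load, so epsilon_lateral = -nu·epsilon_axial.
Solve for epsilon_axial: epsilon_axial = -epsilon_lateral / nu.
Substitute:
  epsilon_axial = -(-0.0002244) / 0.26
  epsilon_axial = 0.0008631
Final answer: epsilon_axial = 0.0008631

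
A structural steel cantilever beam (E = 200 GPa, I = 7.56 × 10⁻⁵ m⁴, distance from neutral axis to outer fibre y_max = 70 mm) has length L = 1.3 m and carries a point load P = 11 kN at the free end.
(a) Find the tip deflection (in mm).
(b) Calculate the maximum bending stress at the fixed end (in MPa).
(a) Tip deflection of a cantilever with an end point load: δ = P·L^3 / (3·E·I). Convert P = 11 kN = 11000 N, E = 200 GPa = 2 × 10¹¹ Pa.
  δ = (11000 × 1.3^3) / (3 × (2 × 10¹¹) × (7.56 × 10⁻⁵)) = 0.0005328 m = 0.5328 mm
(b) Maximum bending moment at the fixed end: M = P·L = 11000 × 1.3 = 14300 N·m. Convert y_max = 70 mm = 0.07 m.
  σ = M·y_max / I = (14300 × 0.07) / (7.56 × 10⁻⁵) = 1.324 × 10⁷ Pa = 13.24 MPa
Final answer: (a) δ = 0.5328 mm, (b) σ = 13.24 MPa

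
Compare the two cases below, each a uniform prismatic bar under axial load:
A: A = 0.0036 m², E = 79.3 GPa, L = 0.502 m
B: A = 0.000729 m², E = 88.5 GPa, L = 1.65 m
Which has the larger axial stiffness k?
Model: a uniform prismatic bar under axial load, so k = (A·E) / L (SI units).
  A: k = (0.0036 × (7.93 × 10¹⁰)) / 0.502 = 5.687 × 10⁸ N/m = 568.7 MN/m
  B: k = (0.000729 × (8.85 × 10¹⁰)) / 1.65 = 3.91 × 10⁷ N/m = 39.1 MN/m
568.7 MN/m > 39.1 MN/m, so A is larger.
Final answer: A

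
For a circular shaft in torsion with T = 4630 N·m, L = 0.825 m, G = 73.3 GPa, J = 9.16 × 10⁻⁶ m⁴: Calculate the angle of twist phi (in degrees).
Model: a circular shaft in torsion, so phi = (T·L) / (G·J).
Convert to SI units:
  G = 73.3 GPa = 7.33 × 10¹⁰ Pa
Substitute:
  phi = (4630 × 0.825) / ((7.33 × 10¹⁰) × (9.16 × 10⁻⁶))
  phi = 0.005689 rad
Convert to degrees: phi = 0.005689 × 180/π = 0.326°
Final answer: phi = 0.326°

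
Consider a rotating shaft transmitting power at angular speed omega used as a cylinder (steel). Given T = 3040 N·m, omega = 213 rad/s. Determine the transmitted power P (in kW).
Model: a rotating shaft transmitting power at angular speed omega, so P = T·omega.
Substitute:
  P = 3040 × 213
  P = 647500 W
Convert: P = 647500 W = 647.5 kW
Final answer: P = 647.5 kW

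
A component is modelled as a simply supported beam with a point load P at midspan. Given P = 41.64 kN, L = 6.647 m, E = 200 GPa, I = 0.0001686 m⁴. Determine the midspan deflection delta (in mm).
Model: a simply supported beam with a point load P at midspan, so delta = (P·L^3) / (48·E·I).
Convert to SI units:
  P = 41.64 kN = 41640 N
  E = 200 GPa = 2 × 10¹¹ Pa
Substitute:
  delta = (41640 × 6.647^3) / (48 × (2 × 10¹¹) × 0.0001686)
  delta = 0.007555 m
Convert: delta = 0.007555 m = 7.555 mm
Final answer: delta = 7.555 mm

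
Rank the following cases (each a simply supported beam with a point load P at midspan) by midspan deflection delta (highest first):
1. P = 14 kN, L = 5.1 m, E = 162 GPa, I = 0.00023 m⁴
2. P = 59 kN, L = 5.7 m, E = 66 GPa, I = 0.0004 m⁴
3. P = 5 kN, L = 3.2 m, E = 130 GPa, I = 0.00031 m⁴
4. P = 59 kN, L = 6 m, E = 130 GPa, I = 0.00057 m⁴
Model: a simply supported beam with a point load P at midspan, so delta = (P·L^3) / (48·E·I) (SI units).
  Case 1: delta = (14000 × 5.1^3) / (48 × (1.62 × 10¹¹) × 0.00023) = 0.001038 m = 1.038 mm
  Case 2: delta = (59000 × 5.7^3) / (48 × (6.6 × 10¹⁰) × 0.0004) = 0.008622 m = 8.622 mm
  Case 3: delta = (5000 × 3.2^3) / (48 × (1.3 × 10¹¹) × 0.00031) = 8.47 × 10⁻⁵ m = 0.0847 mm
  Case 4: delta = (59000 × 6^3) / (48 × (1.3 × 10¹¹) × 0.00057) = 0.003583 m = 3.583 mm
Ordering: 8.622 mm (case 2) > 3.583 mm (case 4) > 1.038 mm (case 1) > 0.0847 mm (case 3)
Final answer: 2, 4, 1, 3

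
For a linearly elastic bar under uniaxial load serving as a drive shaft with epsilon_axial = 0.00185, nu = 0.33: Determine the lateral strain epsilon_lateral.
Model: a linearly elastic bar under uniaxial load, so epsilon_lateral = -nu·epsilon_axial.
Substitute:
  epsilon_lateral = -(0.33 × 0.00185)
  epsilon_lateral = -0.0006105
Final answer: epsilon_lateral = -0.0006105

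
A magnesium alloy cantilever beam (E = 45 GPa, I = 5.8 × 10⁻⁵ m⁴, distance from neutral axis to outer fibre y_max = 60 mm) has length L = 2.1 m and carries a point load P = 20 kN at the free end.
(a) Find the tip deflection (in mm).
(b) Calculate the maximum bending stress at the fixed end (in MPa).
(a) Tip deflection of a cantilever with an end point load: δ = P·L^3 / (3·E·I). Convert P = 20 kN = 20000 N, E = 45 GPa = 4.5 × 10¹⁰ Pa.
  δ = (20000 × 2.1^3) / (3 × (4.5 × 10¹⁰) × (5.8 × 10⁻⁵)) = 0.02366 m = 23.66 mm
(b) Maximum bending moment at the fixed end: M = P·L = 20000 × 2.1 = 42000 N·m. Convert y_max = 60 mm = 0.06 m.
  σ = M·y_max / I = (42000 × 0.06) / (5.8 × 10⁻⁵) = 4.345 × 10⁷ Pa = 43.45 MPa
Final answer: (a) δ = 23.66 mm, (b) σ = 43.45 MPa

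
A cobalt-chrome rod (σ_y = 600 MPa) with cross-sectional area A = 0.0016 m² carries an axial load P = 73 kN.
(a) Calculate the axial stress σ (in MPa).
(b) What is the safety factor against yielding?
(a) Axial stress σ = P/A. Convert P = 73 kN = 73000 N.
  σ = 73000 / 0.0016 = 4.562 × 10⁷ Pa = 45.62 MPa
(b) Safety factor SF = σ_y/σ = 600 / 45.62 = 13.15
Final answer: (a) σ = 45.62 MPa, (b) SF = 13.15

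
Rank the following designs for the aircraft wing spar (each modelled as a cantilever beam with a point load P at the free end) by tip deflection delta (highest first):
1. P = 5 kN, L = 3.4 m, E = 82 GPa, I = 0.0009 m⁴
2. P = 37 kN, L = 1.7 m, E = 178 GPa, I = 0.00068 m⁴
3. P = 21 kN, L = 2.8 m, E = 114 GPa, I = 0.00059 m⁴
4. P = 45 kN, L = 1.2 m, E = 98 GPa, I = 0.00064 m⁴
Model: a cantilever beam with a point load P at the free end, so delta = (P·L^3) / (3·E·I) (SI units).
  Case 1: delta = (5000 × 3.4^3) / (3 × (8.2 × 10¹⁰) × 0.0009) = 0.0008876 m = 0.8876 mm
  Case 2: delta = (37000 × 1.7^3) / (3 × (1.78 × 10¹¹) × 0.00068) = 0.0005006 m = 0.5006 mm
  Case 3: delta = (21000 × 2.8^3) / (3 × (1.14 × 10¹¹) × 0.00059) = 0.002285 m = 2.285 mm
  Case 4: delta = (45000 × 1.2^3) / (3 × (9.8 × 10¹⁰) × 0.00064) = 0.0004133 m = 0.4133 mm
Ordering: 2.285 mm (case 3) > 0.8876 mm (case 1) > 0.5006 mm (case 2) > 0.4133 mm (case 4)
Final answer: 3, 1, 2, 4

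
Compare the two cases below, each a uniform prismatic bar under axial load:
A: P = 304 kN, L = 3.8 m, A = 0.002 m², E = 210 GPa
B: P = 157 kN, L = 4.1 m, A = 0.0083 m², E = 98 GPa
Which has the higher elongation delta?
Model: a uniform prismatic bar under axial load, so delta = (P·L) / (A·E) (SI units).
  A: delta = (304000 × 3.8) / (0.002 × (2.1 × 10¹¹)) = 0.00275 m = 2.75 mm
  B: delta = (157000 × 4.1) / (0.0083 × (9.8 × 10¹⁰)) = 0.0007914 m = 0.7914 mm
2.75 mm > 0.7914 mm, so A is larger.
Final answer: A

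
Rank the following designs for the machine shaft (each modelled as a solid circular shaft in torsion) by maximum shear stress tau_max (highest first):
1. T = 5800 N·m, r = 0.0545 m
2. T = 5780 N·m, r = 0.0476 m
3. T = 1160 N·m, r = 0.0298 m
Model: a solid circular shaft in torsion, so tau_max = (2·T) / (π·r^3) (SI units).
  Case 1: tau_max = (2 × 5800) / (π × 0.0545^3) = 2.281 × 10⁷ Pa = 22.81 MPa
  Case 2: tau_max = (2 × 5780) / (π × 0.0476^3) = 3.412 × 10⁷ Pa = 34.12 MPa
  Case 3: tau_max = (2 × 1160) / (π × 0.0298^3) = 2.791 × 10⁷ Pa = 27.91 MPa
Ordering: 34.12 MPa (case 2) > 27.91 MPa (case 3) > 22.81 MPa (case 1)
Final answer: 2, 3, 1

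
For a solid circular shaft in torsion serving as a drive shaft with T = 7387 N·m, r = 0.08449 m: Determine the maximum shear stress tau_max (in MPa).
Model: a solid circular shaft in torsion, so tau_max = (2·T) / (π·r^3).
Substitute:
  tau_max = (2 × 7387) / (π × 0.08449^3)
  tau_max = 7.797 × 10⁶ Pa
Convert: tau_max = 7.797 × 10⁶ Pa = 7.797 MPa
Final answer: tau_max = 7.797 MPa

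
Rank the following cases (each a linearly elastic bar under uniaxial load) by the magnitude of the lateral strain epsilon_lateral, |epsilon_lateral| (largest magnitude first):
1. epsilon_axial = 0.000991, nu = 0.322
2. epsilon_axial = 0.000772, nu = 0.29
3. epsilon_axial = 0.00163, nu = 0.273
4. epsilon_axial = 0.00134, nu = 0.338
Model: a linearly elastic bar under uniaxial load, so epsilon_lateral = -nu·epsilon_axial (SI units).
  Case 1: epsilon_lateral = -(0.322 × 0.000991) = -0.0003191
  Case 2: epsilon_lateral = -(0.29 × 0.000772) = -0.0002239
  Case 3: epsilon_lateral = -(0.273 × 0.00163) = -0.000445
  Case 4: epsilon_lateral = -(0.338 × 0.00134) = -0.0004529
Ordering by |epsilon_lateral|: 0.0004529 (case 4) > 0.000445 (case 3) > 0.0003191 (case 1) > 0.0002239 (case 2)
Final answer: 4, 3, 1, 2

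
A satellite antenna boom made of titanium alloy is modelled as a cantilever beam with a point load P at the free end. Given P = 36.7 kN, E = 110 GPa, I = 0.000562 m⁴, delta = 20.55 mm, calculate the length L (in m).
Model: a cantilever beam with a point load P at the free end, so delta = (P·L^3) / (3·E·I).
Solve for L: L = ((3·delta·E·I) / P)^(1/3).
Convert to SI units:
  P = 36.7 kN = 36700 N
  E = 110 GPa = 1.1 × 10¹¹ Pa
  delta = 20.55 mm = 0.02055 m
Substitute:
  L = ((3 × 0.02055 × (1.1 × 10¹¹) × 0.000562) / 36700)^(1/3)
  L = 4.7 m
Final answer: L = 4.7 m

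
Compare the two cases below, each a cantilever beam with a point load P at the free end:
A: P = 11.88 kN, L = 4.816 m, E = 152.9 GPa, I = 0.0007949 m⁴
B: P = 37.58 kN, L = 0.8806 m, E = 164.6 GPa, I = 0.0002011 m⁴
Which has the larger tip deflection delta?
Model: a cantilever beam with a point load P at the free end, so delta = (P·L^3) / (3·E·I) (SI units).
  A: delta = (11880 × 4.816^3) / (3 × (1.529 × 10¹¹) × 0.0007949) = 0.003639 m = 3.639 mm
  B: delta = (37580 × 0.8806^3) / (3 × (1.646 × 10¹¹) × 0.0002011) = 0.0002584 m = 0.2584 mm
3.639 mm > 0.2584 mm, so A is larger.
Final answer: A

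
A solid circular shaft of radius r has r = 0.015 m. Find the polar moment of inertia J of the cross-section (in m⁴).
Model: a solid circular shaft of radius r, so J = (π·r^4) / 2.
Substitute:
  J = (π × 0.015^4) / 2
  J = 7.952 × 10⁻⁸ m⁴
Final answer: J = 7.952 × 10⁻⁸ m⁴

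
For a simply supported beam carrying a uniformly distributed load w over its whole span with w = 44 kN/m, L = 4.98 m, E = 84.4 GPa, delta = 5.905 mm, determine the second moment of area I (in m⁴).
Model: a simply supported beam carrying a uniformly distributed load w over its whole span, so delta = (5·w·L^4) / (384·E·I).
Solve for I: I = (5·w·L^4) / (384·delta·E).
Convert to SI units:
  w = 44 kN/m = 44000 N/m
  E = 84.4 GPa = 8.44 × 10¹⁰ Pa
  delta = 5.905 mm = 0.005905 m
Substitute:
  I = (5 × 44000 × 4.98^4) / (384 × 0.005905 × (8.44 × 10¹⁰))
  I = 0.000707 m⁴
Final answer: I = 0.000707 m⁴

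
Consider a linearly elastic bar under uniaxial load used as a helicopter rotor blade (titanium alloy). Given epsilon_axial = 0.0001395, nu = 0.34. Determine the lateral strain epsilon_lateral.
Model: a linearly elastic bar under uniaxial load, so epsilon_lateral = -nu·epsilon_axial.
Substitute:
  epsilon_lateral = -(0.34 × 0.0001395)
  epsilon_lateral = -4.743 × 10⁻⁵
Final answer: epsilon_lateral = -4.743 × 10⁻⁵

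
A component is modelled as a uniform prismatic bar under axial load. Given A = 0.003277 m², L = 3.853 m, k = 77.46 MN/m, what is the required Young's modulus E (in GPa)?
Model: a uniform prismatic bar under axial load, so k = (A·E) / L.
Solve for E: E = (k·L) / A.
Convert to SI units:
  k = 77.46 MN/m = 7.746 × 10⁷ N/m
Substitute:
  E = ((7.746 × 10⁷) × 3.853) / 0.003277
  E = 9.108 × 10¹⁰ Pa
Convert: E = 9.108 × 10¹⁰ Pa = 91.08 GPa
Final answer: E = 91.08 GPa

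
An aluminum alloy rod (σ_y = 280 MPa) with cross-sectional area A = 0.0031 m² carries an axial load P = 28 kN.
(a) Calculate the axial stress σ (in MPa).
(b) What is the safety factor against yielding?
(a) Axial stress σ = P/A. Convert P = 28 kN = 28000 N.
  σ = 28000 / 0.0031 = 9.032 × 10⁶ Pa = 9.032 MPa
(b) Safety factor SF = σ_y/σ = 280 / 9.032 = 31
Final answer: (a) σ = 9.032 MPa, (b) SF = 31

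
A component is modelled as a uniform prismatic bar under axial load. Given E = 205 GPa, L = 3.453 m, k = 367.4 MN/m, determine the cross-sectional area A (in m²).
Model: a uniform prismatic bar under axial load, so k = (A·E) / L.
Solve for A: A = (k·L) / E.
Convert to SI units:
  E = 205 GPa = 2.05 × 10¹¹ Pa
  k = 367.4 MN/m = 3.674 × 10⁸ N/m
Substitute:
  A = ((3.674 × 10⁸) × 3.453) / (2.05 × 10¹¹)
  A = 0.006188 m²
Final answer: A = 0.006188 m²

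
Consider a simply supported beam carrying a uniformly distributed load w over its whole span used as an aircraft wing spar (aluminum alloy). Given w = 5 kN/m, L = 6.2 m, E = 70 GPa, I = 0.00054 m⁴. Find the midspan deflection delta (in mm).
Model: a simply supported beam carrying a uniformly distributed load w over its whole span, so delta = (5·w·L^4) / (384·E·I).
Convert to SI units:
  w = 5 kN/m = 5000 N/m
  E = 70 GPa = 7 × 10¹⁰ Pa
Substitute:
  delta = (5 × 5000 × 6.2^4) / (384 × (7 × 10¹⁰) × 0.00054)
  delta = 0.002545 m
Convert: delta = 0.002545 m = 2.545 mm
Final answer: delta = 2.545 mm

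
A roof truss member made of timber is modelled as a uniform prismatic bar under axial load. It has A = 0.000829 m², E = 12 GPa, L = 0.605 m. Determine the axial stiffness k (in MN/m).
Model: a uniform prismatic bar under axial load, so k = (A·E) / L.
Convert to SI units:
  E = 12 GPa = 1.2 × 10¹⁰ Pa
Substitute:
  k = (0.000829 × (1.2 × 10¹⁰)) / 0.605
  k = 1.644 × 10⁷ N/m
Convert: k = 1.644 × 10⁷ N/m = 16.44 MN/m
Final answer: k = 16.44 MN/m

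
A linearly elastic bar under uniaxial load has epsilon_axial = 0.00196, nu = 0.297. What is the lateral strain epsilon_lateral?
Model: a linearly elastic bar under uniaxial load, so epsilon_lateral = -nu·epsilon_axial.
Substitute:
  epsilon_lateral = -(0.297 × 0.00196)
  epsilon_lateral = -0.0005821
Final answer: epsilon_lateral = -0.0005821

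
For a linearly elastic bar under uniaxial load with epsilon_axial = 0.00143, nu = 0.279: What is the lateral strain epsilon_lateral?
Model: a linearly elastic bar under uniaxial load, so epsilon_lateral = -nu·epsilon_axial.
Substitute:
  epsilon_lateral = -(0.279 × 0.00143)
  epsilon_lateral = -0.000399
Final answer: epsilon_lateral = -0.000399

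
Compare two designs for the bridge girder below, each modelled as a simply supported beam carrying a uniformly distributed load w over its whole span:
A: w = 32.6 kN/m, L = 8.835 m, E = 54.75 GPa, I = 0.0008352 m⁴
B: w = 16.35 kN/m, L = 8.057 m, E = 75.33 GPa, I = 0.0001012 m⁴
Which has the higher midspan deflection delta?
Model: a simply supported beam carrying a uniformly distributed load w over its whole span, so delta = (5·w·L^4) / (384·E·I) (SI units).
  A: delta = (5 × 32600 × 8.835^4) / (384 × (5.475 × 10¹⁰) × 0.0008352) = 0.05656 m = 56.56 mm
  B: delta = (5 × 16350 × 8.057^4) / (384 × (7.533 × 10¹⁰) × 0.0001012) = 0.1177 m = 117.7 mm
117.7 mm > 56.56 mm, so B is larger.
Final answer: B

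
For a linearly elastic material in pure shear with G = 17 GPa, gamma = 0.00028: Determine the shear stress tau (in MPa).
Model: a linearly elastic material in pure shear, so tau = G·gamma.
Convert to SI units:
  G = 17 GPa = 1.7 × 10¹⁰ Pa
Substitute:
  tau = (1.7 × 10¹⁰) × 0.00028
  tau = 4.76 × 10⁶ Pa
Convert: tau = 4.76 × 10⁶ Pa = 4.76 MPa
Final answer: tau = 4.76 MPa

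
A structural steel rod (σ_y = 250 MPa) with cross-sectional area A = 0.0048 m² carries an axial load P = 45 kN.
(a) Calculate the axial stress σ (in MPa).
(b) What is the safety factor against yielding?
(a) Axial stress σ = P/A. Convert P = 45 kN = 45000 N.
  σ = 45000 / 0.0048 = 9.375 × 10⁶ Pa = 9.375 MPa
(b) Safety factor SF = σ_y/σ = 250 / 9.375 = 26.67
Final answer: (a) σ = 9.375 MPa, (b) SF = 26.67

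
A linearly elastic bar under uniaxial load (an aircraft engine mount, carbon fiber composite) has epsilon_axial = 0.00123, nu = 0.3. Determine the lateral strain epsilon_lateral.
Model: a linearly elastic bar under uniaxial load, so epsilon_lateral = -nu·epsilon_axial.
Substitute:
  epsilon_lateral = -(0.3 × 0.00123)
  epsilon_lateral = -0.000369
Final answer: epsilon_lateral = -0.000369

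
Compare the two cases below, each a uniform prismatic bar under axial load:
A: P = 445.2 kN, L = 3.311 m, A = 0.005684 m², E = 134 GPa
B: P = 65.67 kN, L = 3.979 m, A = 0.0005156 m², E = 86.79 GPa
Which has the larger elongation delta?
Model: a uniform prismatic bar under axial load, so delta = (P·L) / (A·E) (SI units).
  A: delta = (445200 × 3.311) / (0.005684 × (1.34 × 10¹¹)) = 0.001935 m = 1.935 mm
  B: delta = (65670 × 3.979) / (0.0005156 × (8.679 × 10¹⁰)) = 0.005839 m = 5.839 mm
5.839 mm > 1.935 mm, so B is larger.
Final answer: B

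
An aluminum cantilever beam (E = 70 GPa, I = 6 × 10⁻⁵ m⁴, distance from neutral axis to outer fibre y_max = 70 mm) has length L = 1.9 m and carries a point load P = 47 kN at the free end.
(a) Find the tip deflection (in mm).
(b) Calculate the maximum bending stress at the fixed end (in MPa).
(a) Tip deflection of a cantilever with an end point load: δ = P·L^3 / (3·E·I). Convert P = 47 kN = 47000 N, E = 70 GPa = 7 × 10¹⁰ Pa.
  δ = (47000 × 1.9^3) / (3 × (7 × 10¹⁰) × (6 × 10⁻⁵)) = 0.02559 m = 25.59 mm
(b) Maximum bending moment at the fixed end: M = P·L = 47000 × 1.9 = 89300 N·m. Convert y_max = 70 mm = 0.07 m.
  σ = M·y_max / I = (89300 × 0.07) / (6 × 10⁻⁵) = 1.042 × 10⁸ Pa = 104.2 MPa
Final answer: (a) δ = 25.59 mm, (b) σ = 104.2 MPa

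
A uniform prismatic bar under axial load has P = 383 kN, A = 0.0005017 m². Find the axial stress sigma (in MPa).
Model: a uniform prismatic bar under axial load, so sigma = P / A.
Convert to SI units:
  P = 383 kN = 383000 N
Substitute:
  sigma = 383000 / 0.0005017
  sigma = 7.634 × 10⁸ Pa
Convert: sigma = 7.634 × 10⁸ Pa = 763.4 MPa
Final answer: sigma = 763.4 MPa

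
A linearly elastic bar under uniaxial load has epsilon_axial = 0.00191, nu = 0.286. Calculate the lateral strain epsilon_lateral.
Model: a linearly elastic bar under uniaxial load, so epsilon_lateral = -nu·epsilon_axial.
Substitute:
  epsilon_lateral = -(0.286 × 0.00191)
  epsilon_lateral = -0.0005463
Final answer: epsilon_lateral = -0.0005463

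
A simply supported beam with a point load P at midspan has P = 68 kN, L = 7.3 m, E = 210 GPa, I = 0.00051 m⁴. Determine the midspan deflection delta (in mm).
Model: a simply supported beam with a point load P at midspan, so delta = (P·L^3) / (48·E·I).
Convert to SI units:
  P = 68 kN = 68000 N
  E = 210 GPa = 2.1 × 10¹¹ Pa
Substitute:
  delta = (68000 × 7.3^3) / (48 × (2.1 × 10¹¹) × 0.00051)
  delta = 0.005146 m
Convert: delta = 0.005146 m = 5.146 mm
Final answer: delta = 5.146 mm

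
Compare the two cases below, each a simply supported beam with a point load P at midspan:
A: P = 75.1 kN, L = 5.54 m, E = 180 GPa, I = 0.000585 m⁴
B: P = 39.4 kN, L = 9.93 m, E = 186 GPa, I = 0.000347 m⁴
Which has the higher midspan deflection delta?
Model: a simply supported beam with a point load P at midspan, so delta = (P·L^3) / (48·E·I) (SI units).
  A: delta = (75100 × 5.54^3) / (48 × (1.8 × 10¹¹) × 0.000585) = 0.002526 m = 2.526 mm
  B: delta = (39400 × 9.93^3) / (48 × (1.86 × 10¹¹) × 0.000347) = 0.01245 m = 12.45 mm
12.45 mm > 2.526 mm, so B is larger.
Final answer: B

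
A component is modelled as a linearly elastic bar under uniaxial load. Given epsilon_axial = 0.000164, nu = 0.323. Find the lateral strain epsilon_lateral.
Model: a linearly elastic bar under uniaxial load, so epsilon_lateral = -nu·epsilon_axial.
Substitute:
  epsilon_lateral = -(0.323 × 0.000164)
  epsilon_lateral = -5.297 × 10⁻⁵
Final answer: epsilon_lateral = -5.297 × 10⁻⁵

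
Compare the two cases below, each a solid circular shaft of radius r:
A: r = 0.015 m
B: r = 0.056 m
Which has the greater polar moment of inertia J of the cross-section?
Model: a solid circular shaft of radius r, so J = (π·r^4) / 2 (SI units).
  A: J = (π × 0.015^4) / 2 = 7.952 × 10⁻⁸ m⁴
  B: J = (π × 0.056^4) / 2 = 1.545 × 10⁻⁵ m⁴
1.545 × 10⁻⁵ m⁴ > 7.952 × 10⁻⁸ m⁴, so B is larger.
Final answer: B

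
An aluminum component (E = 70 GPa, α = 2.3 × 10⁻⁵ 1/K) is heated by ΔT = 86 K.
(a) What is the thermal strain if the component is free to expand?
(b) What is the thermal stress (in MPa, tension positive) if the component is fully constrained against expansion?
(a) Free thermal strain ε_th = α·ΔT = (2.3 × 10⁻⁵) × 86 = 0.001978
(b) Fully constrained, the expansion is suppressed, so σ = -E·α·ΔT. Convert E = 70 GPa = 7 × 10¹⁰ Pa.
  σ = -(7 × 10¹⁰) × (2.3 × 10⁻⁵) × 86 = -1.385 × 10⁸ Pa = -138.5 MPa (compressive)
Final answer: (a) ε_th = 0.001978, (b) σ = -138.5 MPa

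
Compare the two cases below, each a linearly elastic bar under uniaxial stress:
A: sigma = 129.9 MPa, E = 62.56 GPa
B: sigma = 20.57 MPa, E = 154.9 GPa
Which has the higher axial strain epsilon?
Model: a linearly elastic bar under uniaxial stress, so epsilon = sigma / E (SI units).
  A: epsilon = (1.299 × 10⁸) / (6.256 × 10¹⁰) = 0.002076
  B: epsilon = (2.057 × 10⁷) / (1.549 × 10¹¹) = 0.0001328
0.002076 > 0.0001328, so A is larger.
Final answer: A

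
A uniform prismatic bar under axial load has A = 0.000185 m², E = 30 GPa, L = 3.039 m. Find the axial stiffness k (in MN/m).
Model: a uniform prismatic bar under axial load, so k = (A·E) / L.
Convert to SI units:
  E = 30 GPa = 3 × 10¹⁰ Pa
Substitute:
  k = (0.000185 × (3 × 10¹⁰)) / 3.039
  k = 1.826 × 10⁶ N/m
Convert: k = 1.826 × 10⁶ N/m = 1.826 MN/m
Final answer: k = 1.826 MN/m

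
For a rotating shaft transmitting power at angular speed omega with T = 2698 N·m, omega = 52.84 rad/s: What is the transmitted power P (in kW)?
Model: a rotating shaft transmitting power at angular speed omega, so P = T·omega.
Substitute:
  P = 2698 × 52.84
  P = 142600 W
Convert: P = 142600 W = 142.6 kW
Final answer: P = 142.6 kW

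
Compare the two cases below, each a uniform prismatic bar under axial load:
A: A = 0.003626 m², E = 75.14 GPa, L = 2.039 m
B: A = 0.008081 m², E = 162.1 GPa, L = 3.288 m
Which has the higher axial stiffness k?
Model: a uniform prismatic bar under axial load, so k = (A·E) / L (SI units).
  A: k = (0.003626 × (7.514 × 10¹⁰)) / 2.039 = 1.336 × 10⁸ N/m = 133.6 MN/m
  B: k = (0.008081 × (1.621 × 10¹¹)) / 3.288 = 3.984 × 10⁸ N/m = 398.4 MN/m
398.4 MN/m > 133.6 MN/m, so B is larger.
Final answer: B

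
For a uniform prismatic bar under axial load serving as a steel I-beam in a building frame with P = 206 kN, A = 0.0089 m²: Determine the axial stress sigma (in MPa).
Model: a uniform prismatic bar under axial load, so sigma = P / A.
Convert to SI units:
  P = 206 kN = 206000 N
Substitute:
  sigma = 206000 / 0.0089
  sigma = 2.315 × 10⁷ Pa
Convert: sigma = 2.315 × 10⁷ Pa = 23.15 MPa
Final answer: sigma = 23.15 MPa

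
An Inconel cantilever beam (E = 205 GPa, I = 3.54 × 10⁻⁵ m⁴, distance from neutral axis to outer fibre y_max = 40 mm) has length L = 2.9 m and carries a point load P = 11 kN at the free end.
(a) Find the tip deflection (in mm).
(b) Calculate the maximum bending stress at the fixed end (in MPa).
(a) Tip deflection of a cantilever with an end point load: δ = P·L^3 / (3·E·I). Convert P = 11 kN = 11000 N, E = 205 GPa = 2.05 × 10¹¹ Pa.
  δ = (11000 × 2.9^3) / (3 × (2.05 × 10¹¹) × (3.54 × 10⁻⁵)) = 0.01232 m = 12.32 mm
(b) Maximum bending moment at the fixed end: M = P·L = 11000 × 2.9 = 31900 N·m. Convert y_max = 40 mm = 0.04 m.
  σ = M·y_max / I = (31900 × 0.04) / (3.54 × 10⁻⁵) = 3.605 × 10⁷ Pa = 36.05 MPa
Final answer: (a) δ = 12.32 mm, (b) σ = 36.05 MPa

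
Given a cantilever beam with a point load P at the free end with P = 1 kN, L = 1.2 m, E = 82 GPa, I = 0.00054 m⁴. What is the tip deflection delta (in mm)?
Model: a cantilever beam with a point load P at the free end, so delta = (P·L^3) / (3·E·I).
Convert to SI units:
  P = 1 kN = 1000 N
  E = 82 GPa = 8.2 × 10¹⁰ Pa
Substitute:
  delta = (1000 × 1.2^3) / (3 × (8.2 × 10¹⁰) × 0.00054)
  delta = 1.301 × 10⁻⁵ m
Convert: delta = 1.301 × 10⁻⁵ m = 0.01301 mm
Final answer: delta = 0.01301 mm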